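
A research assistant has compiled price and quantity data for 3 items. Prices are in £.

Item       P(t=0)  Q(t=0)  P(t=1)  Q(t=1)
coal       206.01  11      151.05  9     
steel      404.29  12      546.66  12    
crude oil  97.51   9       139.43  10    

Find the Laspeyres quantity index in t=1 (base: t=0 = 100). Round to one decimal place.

Laspeyres quantity index uses base-period prices as weights.
ΣP(t=0)·Q(t=1) = 206.01×9 + 404.29×12 + 97.51×10 = 1854.09 + 4851.48 + 975.1 = 7680.67
ΣP(t=0)·Q(t=0) = 206.01×11 + 404.29×12 + 97.51×9 = 2266.11 + 4851.48 + 877.59 = 7995.18
Index = 7680.67 / 7995.18 × 100 = 96.0663

96.1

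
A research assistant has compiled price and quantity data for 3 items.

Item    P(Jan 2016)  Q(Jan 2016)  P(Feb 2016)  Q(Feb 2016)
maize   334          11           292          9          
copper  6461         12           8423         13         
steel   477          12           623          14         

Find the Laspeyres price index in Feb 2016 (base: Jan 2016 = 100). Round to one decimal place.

Laspeyres price index uses base-period quantities as weights.
ΣP(Feb 2016)·Q(Jan 2016) = 292×11 + 8423×12 + 623×12 = 3212 + 101076 + 7476 = 111764
ΣP(Jan 2016)·Q(Jan 2016) = 334×11 + 6461×12 + 477×12 = 3674 + 77532 + 5724 = 86930
Index = 111764 / 86930 × 100 = 128.5678

128.6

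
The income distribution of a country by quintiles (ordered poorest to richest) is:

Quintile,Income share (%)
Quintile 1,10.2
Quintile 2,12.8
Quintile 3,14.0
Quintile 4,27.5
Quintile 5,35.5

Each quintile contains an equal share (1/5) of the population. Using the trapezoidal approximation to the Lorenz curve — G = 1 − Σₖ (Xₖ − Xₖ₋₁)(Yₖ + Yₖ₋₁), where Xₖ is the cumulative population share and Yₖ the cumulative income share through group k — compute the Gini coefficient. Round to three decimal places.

0.261

Cumulative income shares Yₖ: 0.1020, 0.2300, 0.3700, 0.6450, 1.0000
Σ (Xₖ−Xₖ₋₁)(Yₖ+Yₖ₋₁) = (1/5)(0.1020+0.0000) + (1/5)(0.2300+0.1020) + (1/5)(0.3700+0.2300) + (1/5)(0.6450+0.3700) + (1/5)(1.0000+0.6450)
  = 0.0204 + 0.0664 + 0.1200 + 0.2030 + 0.3290 = 0.7388
G = 1 − 0.7388 = 0.2612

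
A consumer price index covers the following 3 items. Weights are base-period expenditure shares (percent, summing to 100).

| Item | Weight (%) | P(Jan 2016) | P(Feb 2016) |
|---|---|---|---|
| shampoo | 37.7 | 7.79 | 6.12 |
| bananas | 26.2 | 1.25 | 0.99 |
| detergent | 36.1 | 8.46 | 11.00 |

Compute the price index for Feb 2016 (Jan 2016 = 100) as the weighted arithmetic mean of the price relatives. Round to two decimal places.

shampoo: 37.7 × (6.12/7.79) = 37.7 × 0.785623 = 29.6180
bananas: 26.2 × (0.99/1.25) = 26.2 × 0.792000 = 20.7504
detergent: 36.1 × (11.00/8.46) = 36.1 × 1.300236 = 46.9385
Index = Σ wᵢ·(p₁ᵢ/p₀ᵢ) = 29.6180 + 20.7504 + 46.9385 = 97.3069

97.31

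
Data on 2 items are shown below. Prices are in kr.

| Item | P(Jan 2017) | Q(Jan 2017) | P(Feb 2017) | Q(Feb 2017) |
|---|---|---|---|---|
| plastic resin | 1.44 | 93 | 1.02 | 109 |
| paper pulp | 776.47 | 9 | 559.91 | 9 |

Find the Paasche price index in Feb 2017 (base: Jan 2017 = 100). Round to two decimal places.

72.08

Paasche price index uses current-period quantities as weights.
ΣP(Feb 2017)·Q(Feb 2017) = 1.02×109 + 559.91×9 = 111.18 + 5039.19 = 5150.37
ΣP(Jan 2017)·Q(Feb 2017) = 1.44×109 + 776.47×9 = 156.96 + 6988.23 = 7145.19
Index = 5150.37 / 7145.19 × 100 = 72.0816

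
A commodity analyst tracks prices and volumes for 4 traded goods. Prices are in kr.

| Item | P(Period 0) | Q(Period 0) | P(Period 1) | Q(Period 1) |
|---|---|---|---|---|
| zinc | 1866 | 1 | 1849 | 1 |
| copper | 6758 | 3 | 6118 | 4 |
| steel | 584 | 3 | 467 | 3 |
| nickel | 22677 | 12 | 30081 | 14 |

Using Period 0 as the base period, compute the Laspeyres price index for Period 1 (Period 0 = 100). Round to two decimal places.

Laspeyres price index uses base-period quantities as weights.
ΣP(Period 1)·Q(Period 0) = 1849×1 + 6118×3 + 467×3 + 30081×12 = 1849 + 18354 + 1401 + 360972 = 382576
ΣP(Period 0)·Q(Period 0) = 1866×1 + 6758×3 + 584×3 + 22677×12 = 1866 + 20274 + 1752 + 272124 = 296016
Index = 382576 / 296016 × 100 = 129.2417

129.24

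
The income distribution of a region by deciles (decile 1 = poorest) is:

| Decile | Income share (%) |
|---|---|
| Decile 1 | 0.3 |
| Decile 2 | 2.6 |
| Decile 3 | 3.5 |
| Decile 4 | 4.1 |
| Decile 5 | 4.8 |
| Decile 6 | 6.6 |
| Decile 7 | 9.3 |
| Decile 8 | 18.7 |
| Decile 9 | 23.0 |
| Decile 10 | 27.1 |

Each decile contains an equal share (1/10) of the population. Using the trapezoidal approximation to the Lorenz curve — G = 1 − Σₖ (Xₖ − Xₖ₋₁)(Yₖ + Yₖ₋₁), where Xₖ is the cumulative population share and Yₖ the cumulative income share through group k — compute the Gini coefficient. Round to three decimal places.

0.477

Cumulative income shares Yₖ: 0.0030, 0.0290, 0.0640, 0.1050, 0.1530, 0.2190, 0.3120, 0.4990, 0.7290, 1.0000
Σ (Xₖ−Xₖ₋₁)(Yₖ+Yₖ₋₁) = (1/10)(0.0030+0.0000) + (1/10)(0.0290+0.0030) + (1/10)(0.0640+0.0290) + (1/10)(0.1050+0.0640) + (1/10)(0.1530+0.1050) + (1/10)(0.2190+0.1530) + (1/10)(0.3120+0.2190) + (1/10)(0.4990+0.3120) + (1/10)(0.7290+0.4990) + (1/10)(1.0000+0.7290)
  = 0.0003 + 0.0032 + 0.0093 + 0.0169 + 0.0258 + 0.0372 + 0.0531 + 0.0811 + 0.1228 + 0.1729 = 0.5226
G = 1 − 0.5226 = 0.4774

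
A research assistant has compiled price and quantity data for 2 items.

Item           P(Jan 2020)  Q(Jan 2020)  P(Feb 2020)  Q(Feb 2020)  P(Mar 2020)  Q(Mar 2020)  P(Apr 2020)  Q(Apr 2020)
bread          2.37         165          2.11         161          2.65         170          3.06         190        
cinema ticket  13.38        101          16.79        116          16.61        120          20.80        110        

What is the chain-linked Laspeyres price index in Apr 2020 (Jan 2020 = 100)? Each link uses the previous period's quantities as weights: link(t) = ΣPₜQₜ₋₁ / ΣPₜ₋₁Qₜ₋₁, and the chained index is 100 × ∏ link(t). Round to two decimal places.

148.97

Link Jan 2020→Feb 2020:
ΣP(Feb 2020)Q(Jan 2020) = 2.11×165 + 16.79×101 = 348.15 + 1695.79 = 2043.94
ΣP(Jan 2020)Q(Jan 2020) = 2.37×165 + 13.38×101 = 391.05 + 1351.38 = 1742.43
link = 2043.94/1742.43 = 1.173040
Link Feb 2020→Mar 2020:
ΣP(Mar 2020)Q(Feb 2020) = 2.65×161 + 16.61×116 = 426.65 + 1926.76 = 2353.41
ΣP(Feb 2020)Q(Feb 2020) = 2.11×161 + 16.79×116 = 339.71 + 1947.64 = 2287.35
link = 2353.41/2287.35 = 1.028881
Link Mar 2020→Apr 2020:
ΣP(Apr 2020)Q(Mar 2020) = 3.06×170 + 20.80×120 = 520.2 + 2496 = 3016.2
ΣP(Mar 2020)Q(Mar 2020) = 2.65×170 + 16.61×120 = 450.5 + 1993.2 = 2443.7
link = 3016.2/2443.7 = 1.234276
Chained index = 100 × 1.173040 × 1.028881 × 1.234276 = 148.9670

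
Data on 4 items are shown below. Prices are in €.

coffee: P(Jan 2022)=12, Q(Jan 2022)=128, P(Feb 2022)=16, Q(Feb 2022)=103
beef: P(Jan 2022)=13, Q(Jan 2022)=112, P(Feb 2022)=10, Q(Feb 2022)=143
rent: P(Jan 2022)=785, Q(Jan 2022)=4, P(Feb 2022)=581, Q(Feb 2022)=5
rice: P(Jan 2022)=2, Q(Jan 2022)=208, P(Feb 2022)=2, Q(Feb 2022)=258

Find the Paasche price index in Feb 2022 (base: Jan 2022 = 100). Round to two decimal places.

86.24

Paasche price index uses current-period quantities as weights.
ΣP(Feb 2022)·Q(Feb 2022) = 16×103 + 10×143 + 581×5 + 2×258 = 1648 + 1430 + 2905 + 516 = 6499
ΣP(Jan 2022)·Q(Feb 2022) = 12×103 + 13×143 + 785×5 + 2×258 = 1236 + 1859 + 3925 + 516 = 7536
Index = 6499 / 7536 × 100 = 86.2394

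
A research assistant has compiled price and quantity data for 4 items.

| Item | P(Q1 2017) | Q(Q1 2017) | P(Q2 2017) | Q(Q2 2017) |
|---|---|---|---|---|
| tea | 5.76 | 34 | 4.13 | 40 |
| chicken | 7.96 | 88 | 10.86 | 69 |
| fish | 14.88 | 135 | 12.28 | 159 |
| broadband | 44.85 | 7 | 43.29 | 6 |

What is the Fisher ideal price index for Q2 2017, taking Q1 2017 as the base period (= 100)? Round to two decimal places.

Laspeyres component (base-period weights):
ΣP(Q2 2017)Q(Q1 2017) = 4.13×34 + 10.86×88 + 12.28×135 + 43.29×7 = 140.42 + 955.68 + 1657.8 + 303.03 = 3056.93
ΣP(Q1 2017)Q(Q1 2017) = 5.76×34 + 7.96×88 + 14.88×135 + 44.85×7 = 195.84 + 700.48 + 2008.8 + 313.95 = 3219.07
L = 3056.93 / 3219.07 × 100 = 94.9631
Paasche component (current-period weights):
ΣP(Q2 2017)Q(Q2 2017) = 4.13×40 + 10.86×69 + 12.28×159 + 43.29×6 = 165.2 + 749.34 + 1952.52 + 259.74 = 3126.8
ΣP(Q1 2017)Q(Q2 2017) = 5.76×40 + 7.96×69 + 14.88×159 + 44.85×6 = 230.4 + 549.24 + 2365.92 + 269.1 = 3414.66
P = 3126.8 / 3414.66 × 100 = 91.5699
Fisher = √(L × P) = √(94.9631 × 91.5699) = 93.2511

93.25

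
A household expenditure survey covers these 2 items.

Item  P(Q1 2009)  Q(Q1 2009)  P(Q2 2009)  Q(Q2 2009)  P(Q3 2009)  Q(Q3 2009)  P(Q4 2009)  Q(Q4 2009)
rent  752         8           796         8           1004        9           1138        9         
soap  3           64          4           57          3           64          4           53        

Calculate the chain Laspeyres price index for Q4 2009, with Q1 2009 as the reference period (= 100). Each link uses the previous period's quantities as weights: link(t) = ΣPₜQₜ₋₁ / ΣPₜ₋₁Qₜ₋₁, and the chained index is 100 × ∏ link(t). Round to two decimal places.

Link Q1 2009→Q2 2009:
ΣP(Q2 2009)Q(Q1 2009) = 796×8 + 4×64 = 6368 + 256 = 6624
ΣP(Q1 2009)Q(Q1 2009) = 752×8 + 3×64 = 6016 + 192 = 6208
link = 6624/6208 = 1.067010
Link Q2 2009→Q3 2009:
ΣP(Q3 2009)Q(Q2 2009) = 1004×8 + 3×57 = 8032 + 171 = 8203
ΣP(Q2 2009)Q(Q2 2009) = 796×8 + 4×57 = 6368 + 228 = 6596
link = 8203/6596 = 1.243633
Link Q3 2009→Q4 2009:
ΣP(Q4 2009)Q(Q3 2009) = 1138×9 + 4×64 = 10242 + 256 = 10498
ΣP(Q3 2009)Q(Q3 2009) = 1004×9 + 3×64 = 9036 + 192 = 9228
link = 10498/9228 = 1.137625
Chained index = 100 × 1.067010 × 1.243633 × 1.137625 = 150.9592

150.96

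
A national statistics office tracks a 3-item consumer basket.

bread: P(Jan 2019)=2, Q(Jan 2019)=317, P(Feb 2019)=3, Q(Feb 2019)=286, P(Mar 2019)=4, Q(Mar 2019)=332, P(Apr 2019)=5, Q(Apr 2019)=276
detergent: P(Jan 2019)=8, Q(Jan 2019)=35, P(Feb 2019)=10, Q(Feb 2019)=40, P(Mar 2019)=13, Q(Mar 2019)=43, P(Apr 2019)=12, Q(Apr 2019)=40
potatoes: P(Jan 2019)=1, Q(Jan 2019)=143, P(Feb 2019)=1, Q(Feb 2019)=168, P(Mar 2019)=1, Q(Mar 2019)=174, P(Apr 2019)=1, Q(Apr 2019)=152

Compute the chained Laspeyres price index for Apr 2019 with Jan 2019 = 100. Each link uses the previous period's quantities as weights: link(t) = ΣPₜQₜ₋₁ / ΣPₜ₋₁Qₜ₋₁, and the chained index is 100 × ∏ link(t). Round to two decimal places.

Link Jan 2019→Feb 2019:
ΣP(Feb 2019)Q(Jan 2019) = 3×317 + 10×35 + 1×143 = 951 + 350 + 143 = 1444
ΣP(Jan 2019)Q(Jan 2019) = 2×317 + 8×35 + 1×143 = 634 + 280 + 143 = 1057
link = 1444/1057 = 1.366131
Link Feb 2019→Mar 2019:
ΣP(Mar 2019)Q(Feb 2019) = 4×286 + 13×40 + 1×168 = 1144 + 520 + 168 = 1832
ΣP(Feb 2019)Q(Feb 2019) = 3×286 + 10×40 + 1×168 = 858 + 400 + 168 = 1426
link = 1832/1426 = 1.284712
Link Mar 2019→Apr 2019:
ΣP(Apr 2019)Q(Mar 2019) = 5×332 + 12×43 + 1×174 = 1660 + 516 + 174 = 2350
ΣP(Mar 2019)Q(Mar 2019) = 4×332 + 13×43 + 1×174 = 1328 + 559 + 174 = 2061
link = 2350/2061 = 1.140223
Chained index = 100 × 1.366131 × 1.284712 × 1.140223 = 200.1189

200.12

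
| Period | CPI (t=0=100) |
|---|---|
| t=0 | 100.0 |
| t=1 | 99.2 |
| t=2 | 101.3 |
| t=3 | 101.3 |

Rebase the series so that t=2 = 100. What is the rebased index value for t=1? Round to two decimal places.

Rebased(t=1) = 99.2 / 101.3 × 100 = 97.9269

97.93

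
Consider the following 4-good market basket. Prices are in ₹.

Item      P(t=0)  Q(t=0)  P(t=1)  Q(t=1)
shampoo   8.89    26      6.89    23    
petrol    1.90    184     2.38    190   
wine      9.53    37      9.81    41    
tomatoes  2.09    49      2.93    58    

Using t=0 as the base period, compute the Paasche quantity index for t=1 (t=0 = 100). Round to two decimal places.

105.27

Paasche quantity index uses current-period prices as weights.
ΣP(t=1)·Q(t=1) = 6.89×23 + 2.38×190 + 9.81×41 + 2.93×58 = 158.47 + 452.2 + 402.21 + 169.94 = 1182.82
ΣP(t=1)·Q(t=0) = 6.89×26 + 2.38×184 + 9.81×37 + 2.93×49 = 179.14 + 437.92 + 362.97 + 143.57 = 1123.6
Index = 1182.82 / 1123.6 × 100 = 105.2706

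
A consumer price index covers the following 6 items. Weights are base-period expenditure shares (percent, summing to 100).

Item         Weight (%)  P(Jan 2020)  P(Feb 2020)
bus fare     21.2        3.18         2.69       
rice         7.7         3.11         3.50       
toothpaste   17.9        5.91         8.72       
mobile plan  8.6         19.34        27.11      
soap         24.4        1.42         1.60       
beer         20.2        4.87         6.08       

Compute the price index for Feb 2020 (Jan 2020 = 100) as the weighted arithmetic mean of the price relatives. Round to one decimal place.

117.8

bus fare: 21.2 × (2.69/3.18) = 21.2 × 0.845912 = 17.9333
rice: 7.7 × (3.50/3.11) = 7.7 × 1.125402 = 8.6656
toothpaste: 17.9 × (8.72/5.91) = 17.9 × 1.475465 = 26.4108
mobile plan: 8.6 × (27.11/19.34) = 8.6 × 1.401758 = 12.0551
soap: 24.4 × (1.60/1.42) = 24.4 × 1.126761 = 27.4930
beer: 20.2 × (6.08/4.87) = 20.2 × 1.248460 = 25.2189
Index = Σ wᵢ·(p₁ᵢ/p₀ᵢ) = 17.9333 + 8.6656 + 26.4108 + 12.0551 + 27.4930 + 25.2189 = 117.7767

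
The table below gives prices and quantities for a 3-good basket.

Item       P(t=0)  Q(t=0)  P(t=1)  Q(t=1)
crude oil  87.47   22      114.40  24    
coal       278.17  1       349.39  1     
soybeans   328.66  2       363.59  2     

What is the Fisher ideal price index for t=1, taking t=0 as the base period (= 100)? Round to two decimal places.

Laspeyres component (base-period weights):
ΣP(t=1)Q(t=0) = 114.40×22 + 349.39×1 + 363.59×2 = 2516.8 + 349.39 + 727.18 = 3593.37
ΣP(t=0)Q(t=0) = 87.47×22 + 278.17×1 + 328.66×2 = 1924.34 + 278.17 + 657.32 = 2859.83
L = 3593.37 / 2859.83 × 100 = 125.6498
Paasche component (current-period weights):
ΣP(t=1)Q(t=1) = 114.40×24 + 349.39×1 + 363.59×2 = 2745.6 + 349.39 + 727.18 = 3822.17
ΣP(t=0)Q(t=1) = 87.47×24 + 278.17×1 + 328.66×2 = 2099.28 + 278.17 + 657.32 = 3034.77
P = 3822.17 / 3034.77 × 100 = 125.9460
Fisher = √(L × P) = √(125.6498 × 125.9460) = 125.7978

125.80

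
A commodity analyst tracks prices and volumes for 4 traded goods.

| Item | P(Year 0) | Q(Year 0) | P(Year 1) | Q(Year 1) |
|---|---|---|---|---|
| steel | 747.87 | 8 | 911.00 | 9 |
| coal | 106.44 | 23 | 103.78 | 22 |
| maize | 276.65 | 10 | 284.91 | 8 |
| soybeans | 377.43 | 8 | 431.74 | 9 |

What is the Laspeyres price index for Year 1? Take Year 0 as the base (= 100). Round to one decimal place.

112.4

Laspeyres price index uses base-period quantities as weights.
ΣP(Year 1)·Q(Year 0) = 911.00×8 + 103.78×23 + 284.91×10 + 431.74×8 = 7288 + 2386.94 + 2849.1 + 3453.92 = 15977.96
ΣP(Year 0)·Q(Year 0) = 747.87×8 + 106.44×23 + 276.65×10 + 377.43×8 = 5982.96 + 2448.12 + 2766.5 + 3019.44 = 14217.02
Index = 15977.96 / 14217.02 × 100 = 112.3861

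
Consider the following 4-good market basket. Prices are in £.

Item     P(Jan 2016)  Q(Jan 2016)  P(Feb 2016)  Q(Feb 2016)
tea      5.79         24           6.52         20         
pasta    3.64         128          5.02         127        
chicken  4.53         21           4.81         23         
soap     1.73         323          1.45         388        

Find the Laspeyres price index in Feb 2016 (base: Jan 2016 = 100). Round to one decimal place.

Laspeyres price index uses base-period quantities as weights.
ΣP(Feb 2016)·Q(Jan 2016) = 6.52×24 + 5.02×128 + 4.81×21 + 1.45×323 = 156.48 + 642.56 + 101.01 + 468.35 = 1368.4
ΣP(Jan 2016)·Q(Jan 2016) = 5.79×24 + 3.64×128 + 4.53×21 + 1.73×323 = 138.96 + 465.92 + 95.13 + 558.79 = 1258.8
Index = 1368.4 / 1258.8 × 100 = 108.7067

108.7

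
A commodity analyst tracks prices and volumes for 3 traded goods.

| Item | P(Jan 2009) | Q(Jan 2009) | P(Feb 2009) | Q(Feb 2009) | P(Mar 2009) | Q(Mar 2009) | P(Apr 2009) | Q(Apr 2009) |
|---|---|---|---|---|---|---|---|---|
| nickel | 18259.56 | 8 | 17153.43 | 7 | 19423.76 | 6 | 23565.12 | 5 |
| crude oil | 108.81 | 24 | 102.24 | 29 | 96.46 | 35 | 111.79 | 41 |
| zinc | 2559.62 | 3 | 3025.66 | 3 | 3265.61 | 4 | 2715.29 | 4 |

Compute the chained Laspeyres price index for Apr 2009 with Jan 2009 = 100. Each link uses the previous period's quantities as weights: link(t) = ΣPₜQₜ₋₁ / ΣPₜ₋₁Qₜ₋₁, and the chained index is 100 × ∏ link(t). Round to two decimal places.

125.63

Link Jan 2009→Feb 2009:
ΣP(Feb 2009)Q(Jan 2009) = 17153.43×8 + 102.24×24 + 3025.66×3 = 137227.44 + 2453.76 + 9076.98 = 148758.18
ΣP(Jan 2009)Q(Jan 2009) = 18259.56×8 + 108.81×24 + 2559.62×3 = 146076.48 + 2611.44 + 7678.86 = 156366.78
link = 148758.18/156366.78 = 0.951341
Link Feb 2009→Mar 2009:
ΣP(Mar 2009)Q(Feb 2009) = 19423.76×7 + 96.46×29 + 3265.61×3 = 135966.32 + 2797.34 + 9796.83 = 148560.49
ΣP(Feb 2009)Q(Feb 2009) = 17153.43×7 + 102.24×29 + 3025.66×3 = 120074.01 + 2964.96 + 9076.98 = 132115.95
link = 148560.49/132115.95 = 1.124471
Link Mar 2009→Apr 2009:
ΣP(Apr 2009)Q(Mar 2009) = 23565.12×6 + 111.79×35 + 2715.29×4 = 141390.72 + 3912.65 + 10861.16 = 156164.53
ΣP(Mar 2009)Q(Mar 2009) = 19423.76×6 + 96.46×35 + 3265.61×4 = 116542.56 + 3376.1 + 13062.44 = 132981.1
link = 156164.53/132981.1 = 1.174336
Chained index = 100 × 0.951341 × 1.124471 × 1.174336 = 125.6252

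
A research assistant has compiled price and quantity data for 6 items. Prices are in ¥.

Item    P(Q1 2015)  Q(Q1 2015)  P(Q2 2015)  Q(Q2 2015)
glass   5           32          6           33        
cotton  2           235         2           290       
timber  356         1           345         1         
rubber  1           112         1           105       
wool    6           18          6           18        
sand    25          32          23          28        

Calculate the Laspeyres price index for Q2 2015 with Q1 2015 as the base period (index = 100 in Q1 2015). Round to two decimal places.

Laspeyres price index uses base-period quantities as weights.
ΣP(Q2 2015)·Q(Q1 2015) = 6×32 + 2×235 + 345×1 + 1×112 + 6×18 + 23×32 = 192 + 470 + 345 + 112 + 108 + 736 = 1963
ΣP(Q1 2015)·Q(Q1 2015) = 5×32 + 2×235 + 356×1 + 1×112 + 6×18 + 25×32 = 160 + 470 + 356 + 112 + 108 + 800 = 2006
Index = 1963 / 2006 × 100 = 97.8564

97.86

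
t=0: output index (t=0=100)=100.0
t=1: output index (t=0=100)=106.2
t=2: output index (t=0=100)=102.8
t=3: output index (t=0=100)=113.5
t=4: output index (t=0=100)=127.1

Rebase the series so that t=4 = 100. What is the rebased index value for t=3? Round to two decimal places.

Rebased(t=3) = 113.5 / 127.1 × 100 = 89.2998

89.30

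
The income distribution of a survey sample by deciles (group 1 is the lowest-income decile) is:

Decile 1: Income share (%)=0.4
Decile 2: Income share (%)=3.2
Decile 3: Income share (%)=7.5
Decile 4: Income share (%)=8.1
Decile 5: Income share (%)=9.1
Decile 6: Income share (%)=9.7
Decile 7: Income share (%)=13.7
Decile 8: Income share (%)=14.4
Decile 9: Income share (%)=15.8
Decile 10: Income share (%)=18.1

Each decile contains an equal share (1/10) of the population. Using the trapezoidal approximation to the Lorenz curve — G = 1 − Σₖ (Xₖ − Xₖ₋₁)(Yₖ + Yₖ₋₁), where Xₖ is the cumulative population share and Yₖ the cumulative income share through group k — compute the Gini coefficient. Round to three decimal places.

Cumulative income shares Yₖ: 0.0040, 0.0360, 0.1110, 0.1920, 0.2830, 0.3800, 0.5170, 0.6610, 0.8190, 1.0000
Σ (Xₖ−Xₖ₋₁)(Yₖ+Yₖ₋₁) = (1/10)(0.0040+0.0000) + (1/10)(0.0360+0.0040) + (1/10)(0.1110+0.0360) + (1/10)(0.1920+0.1110) + (1/10)(0.2830+0.1920) + (1/10)(0.3800+0.2830) + (1/10)(0.5170+0.3800) + (1/10)(0.6610+0.5170) + (1/10)(0.8190+0.6610) + (1/10)(1.0000+0.8190)
  = 0.0004 + 0.0040 + 0.0147 + 0.0303 + 0.0475 + 0.0663 + 0.0897 + 0.1178 + 0.1480 + 0.1819 = 0.7006
G = 1 − 0.7006 = 0.2994

0.299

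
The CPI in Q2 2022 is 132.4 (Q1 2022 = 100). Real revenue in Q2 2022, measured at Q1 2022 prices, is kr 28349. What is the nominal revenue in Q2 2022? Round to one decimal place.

37534.1

Nominal = Real × (Index/100) = 28349 × (132.4/100)
        = 28349 × 1.324 = 37534.0760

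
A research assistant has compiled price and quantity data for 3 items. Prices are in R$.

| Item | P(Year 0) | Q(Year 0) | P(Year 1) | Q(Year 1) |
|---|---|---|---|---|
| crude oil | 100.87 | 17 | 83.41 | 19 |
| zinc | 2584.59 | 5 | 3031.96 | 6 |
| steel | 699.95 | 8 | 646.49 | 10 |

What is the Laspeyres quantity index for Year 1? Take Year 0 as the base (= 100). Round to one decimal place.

Laspeyres quantity index uses base-period prices as weights.
ΣP(Year 0)·Q(Year 1) = 100.87×19 + 2584.59×6 + 699.95×10 = 1916.53 + 15507.54 + 6999.5 = 24423.57
ΣP(Year 0)·Q(Year 0) = 100.87×17 + 2584.59×5 + 699.95×8 = 1714.79 + 12922.95 + 5599.6 = 20237.34
Index = 24423.57 / 20237.34 × 100 = 120.6857

120.7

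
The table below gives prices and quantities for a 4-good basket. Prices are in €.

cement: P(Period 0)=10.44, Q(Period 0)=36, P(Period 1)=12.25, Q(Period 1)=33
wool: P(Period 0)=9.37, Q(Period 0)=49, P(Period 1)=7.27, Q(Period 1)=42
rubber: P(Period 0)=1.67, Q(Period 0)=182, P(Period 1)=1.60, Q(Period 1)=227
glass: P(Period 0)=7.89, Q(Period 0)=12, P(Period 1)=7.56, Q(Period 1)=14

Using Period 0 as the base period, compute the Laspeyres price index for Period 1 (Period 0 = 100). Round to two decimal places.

95.59

Laspeyres price index uses base-period quantities as weights.
ΣP(Period 1)·Q(Period 0) = 12.25×36 + 7.27×49 + 1.60×182 + 7.56×12 = 441 + 356.23 + 291.2 + 90.72 = 1179.15
ΣP(Period 0)·Q(Period 0) = 10.44×36 + 9.37×49 + 1.67×182 + 7.89×12 = 375.84 + 459.13 + 303.94 + 94.68 = 1233.59
Index = 1179.15 / 1233.59 × 100 = 95.5869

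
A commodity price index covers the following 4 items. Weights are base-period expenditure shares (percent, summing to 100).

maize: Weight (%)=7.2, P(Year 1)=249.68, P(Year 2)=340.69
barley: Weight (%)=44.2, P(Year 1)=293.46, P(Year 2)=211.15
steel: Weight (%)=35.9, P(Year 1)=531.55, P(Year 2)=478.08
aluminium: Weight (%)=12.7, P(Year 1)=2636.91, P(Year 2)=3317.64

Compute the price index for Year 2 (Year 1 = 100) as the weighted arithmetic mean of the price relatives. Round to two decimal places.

89.89

maize: 7.2 × (340.69/249.68) = 7.2 × 1.364507 = 9.8244
barley: 44.2 × (211.15/293.46) = 44.2 × 0.719519 = 31.8027
steel: 35.9 × (478.08/531.55) = 35.9 × 0.899407 = 32.2887
aluminium: 12.7 × (3317.64/2636.91) = 12.7 × 1.258154 = 15.9786
Index = Σ wᵢ·(p₁ᵢ/p₀ᵢ) = 9.8244 + 31.8027 + 32.2887 + 15.9786 = 89.8945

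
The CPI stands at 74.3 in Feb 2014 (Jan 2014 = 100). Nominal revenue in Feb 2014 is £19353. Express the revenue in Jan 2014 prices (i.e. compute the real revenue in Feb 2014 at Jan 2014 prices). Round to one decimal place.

26047.1

Real = Nominal ÷ (Index/100) = 19353 ÷ (74.3/100)
     = 19353 ÷ 0.743 = 26047.1063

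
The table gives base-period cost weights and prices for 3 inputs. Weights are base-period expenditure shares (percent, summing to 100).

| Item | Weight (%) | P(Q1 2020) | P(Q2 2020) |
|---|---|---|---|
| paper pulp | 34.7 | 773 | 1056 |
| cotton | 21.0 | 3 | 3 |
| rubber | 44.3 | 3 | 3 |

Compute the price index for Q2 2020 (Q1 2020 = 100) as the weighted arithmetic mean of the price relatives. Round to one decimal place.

paper pulp: 34.7 × (1056/773) = 34.7 × 1.366106 = 47.4039
cotton: 21.0 × (3/3) = 21.0 × 1.000000 = 21.0000
rubber: 44.3 × (3/3) = 44.3 × 1.000000 = 44.3000
Index = Σ wᵢ·(p₁ᵢ/p₀ᵢ) = 47.4039 + 21.0000 + 44.3000 = 112.7039

112.7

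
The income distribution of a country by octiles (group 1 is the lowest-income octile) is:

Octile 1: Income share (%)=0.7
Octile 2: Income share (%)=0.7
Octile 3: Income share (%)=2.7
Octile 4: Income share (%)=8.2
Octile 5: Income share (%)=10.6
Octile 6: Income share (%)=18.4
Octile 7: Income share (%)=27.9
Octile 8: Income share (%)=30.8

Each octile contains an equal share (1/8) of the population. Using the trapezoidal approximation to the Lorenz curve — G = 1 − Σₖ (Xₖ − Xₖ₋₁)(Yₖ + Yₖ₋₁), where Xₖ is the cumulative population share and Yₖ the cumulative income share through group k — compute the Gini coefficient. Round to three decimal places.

Cumulative income shares Yₖ: 0.0070, 0.0140, 0.0410, 0.1230, 0.2290, 0.4130, 0.6920, 1.0000
Σ (Xₖ−Xₖ₋₁)(Yₖ+Yₖ₋₁) = (1/8)(0.0070+0.0000) + (1/8)(0.0140+0.0070) + (1/8)(0.0410+0.0140) + (1/8)(0.1230+0.0410) + (1/8)(0.2290+0.1230) + (1/8)(0.4130+0.2290) + (1/8)(0.6920+0.4130) + (1/8)(1.0000+0.6920)
  = 0.0009 + 0.0026 + 0.0069 + 0.0205 + 0.0440 + 0.0802 + 0.1381 + 0.2115 = 0.5048
G = 1 − 0.5048 = 0.4952

0.495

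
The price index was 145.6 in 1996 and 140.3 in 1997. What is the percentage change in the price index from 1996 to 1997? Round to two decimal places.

-3.64%

Change = (140.3 − 145.6) / 145.6 × 100
       = -5.3 / 145.6 × 100 = -3.6401%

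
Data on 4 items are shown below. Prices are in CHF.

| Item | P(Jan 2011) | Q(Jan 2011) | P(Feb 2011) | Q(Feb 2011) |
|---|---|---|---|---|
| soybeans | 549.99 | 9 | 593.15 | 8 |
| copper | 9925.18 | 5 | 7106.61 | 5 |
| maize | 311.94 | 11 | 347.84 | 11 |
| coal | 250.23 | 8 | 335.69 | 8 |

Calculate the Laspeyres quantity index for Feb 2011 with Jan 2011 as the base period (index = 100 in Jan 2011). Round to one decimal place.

Laspeyres quantity index uses base-period prices as weights.
ΣP(Jan 2011)·Q(Feb 2011) = 549.99×8 + 9925.18×5 + 311.94×11 + 250.23×8 = 4399.92 + 49625.9 + 3431.34 + 2001.84 = 59459
ΣP(Jan 2011)·Q(Jan 2011) = 549.99×9 + 9925.18×5 + 311.94×11 + 250.23×8 = 4949.91 + 49625.9 + 3431.34 + 2001.84 = 60008.99
Index = 59459 / 60008.99 × 100 = 99.0835

99.1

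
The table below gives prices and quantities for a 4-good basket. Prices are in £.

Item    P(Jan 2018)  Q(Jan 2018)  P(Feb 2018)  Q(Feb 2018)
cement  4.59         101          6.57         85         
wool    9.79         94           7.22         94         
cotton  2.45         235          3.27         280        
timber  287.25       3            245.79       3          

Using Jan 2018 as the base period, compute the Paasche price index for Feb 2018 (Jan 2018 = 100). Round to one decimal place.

Paasche price index uses current-period quantities as weights.
ΣP(Feb 2018)·Q(Feb 2018) = 6.57×85 + 7.22×94 + 3.27×280 + 245.79×3 = 558.45 + 678.68 + 915.6 + 737.37 = 2890.1
ΣP(Jan 2018)·Q(Feb 2018) = 4.59×85 + 9.79×94 + 2.45×280 + 287.25×3 = 390.15 + 920.26 + 686 + 861.75 = 2858.16
Index = 2890.1 / 2858.16 × 100 = 101.1175

101.1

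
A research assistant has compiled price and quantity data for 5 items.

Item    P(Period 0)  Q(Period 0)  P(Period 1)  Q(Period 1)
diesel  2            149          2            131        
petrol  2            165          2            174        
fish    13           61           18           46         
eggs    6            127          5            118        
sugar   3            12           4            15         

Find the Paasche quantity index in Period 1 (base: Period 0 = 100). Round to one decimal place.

Paasche quantity index uses current-period prices as weights.
ΣP(Period 1)·Q(Period 1) = 2×131 + 2×174 + 18×46 + 5×118 + 4×15 = 262 + 348 + 828 + 590 + 60 = 2088
ΣP(Period 1)·Q(Period 0) = 2×149 + 2×165 + 18×61 + 5×127 + 4×12 = 298 + 330 + 1098 + 635 + 48 = 2409
Index = 2088 / 2409 × 100 = 86.6750

86.7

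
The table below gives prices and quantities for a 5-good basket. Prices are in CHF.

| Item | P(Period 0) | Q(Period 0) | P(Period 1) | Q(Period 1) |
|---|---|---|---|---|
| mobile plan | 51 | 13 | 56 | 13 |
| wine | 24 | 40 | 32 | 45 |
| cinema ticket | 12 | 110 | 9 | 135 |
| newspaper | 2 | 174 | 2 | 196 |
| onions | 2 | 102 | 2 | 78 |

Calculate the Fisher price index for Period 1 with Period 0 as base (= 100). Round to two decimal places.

Laspeyres component (base-period weights):
ΣP(Period 1)Q(Period 0) = 56×13 + 32×40 + 9×110 + 2×174 + 2×102 = 728 + 1280 + 990 + 348 + 204 = 3550
ΣP(Period 0)Q(Period 0) = 51×13 + 24×40 + 12×110 + 2×174 + 2×102 = 663 + 960 + 1320 + 348 + 204 = 3495
L = 3550 / 3495 × 100 = 101.5737
Paasche component (current-period weights):
ΣP(Period 1)Q(Period 1) = 56×13 + 32×45 + 9×135 + 2×196 + 2×78 = 728 + 1440 + 1215 + 392 + 156 = 3931
ΣP(Period 0)Q(Period 1) = 51×13 + 24×45 + 12×135 + 2×196 + 2×78 = 663 + 1080 + 1620 + 392 + 156 = 3911
P = 3931 / 3911 × 100 = 100.5114
Fisher = √(L × P) = √(101.5737 × 100.5114) = 101.0411

101.04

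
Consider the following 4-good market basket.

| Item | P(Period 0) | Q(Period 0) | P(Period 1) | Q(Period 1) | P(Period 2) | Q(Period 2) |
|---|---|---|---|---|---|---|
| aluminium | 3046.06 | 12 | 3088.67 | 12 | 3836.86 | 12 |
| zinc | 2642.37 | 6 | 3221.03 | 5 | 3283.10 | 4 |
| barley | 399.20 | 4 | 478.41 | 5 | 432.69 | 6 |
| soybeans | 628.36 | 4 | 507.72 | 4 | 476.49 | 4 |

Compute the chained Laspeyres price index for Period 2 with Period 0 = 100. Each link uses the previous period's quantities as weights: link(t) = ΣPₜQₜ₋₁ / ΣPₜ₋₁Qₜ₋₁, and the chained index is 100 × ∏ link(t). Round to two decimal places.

Link Period 0→Period 1:
ΣP(Period 1)Q(Period 0) = 3088.67×12 + 3221.03×6 + 478.41×4 + 507.72×4 = 37064.04 + 19326.18 + 1913.64 + 2030.88 = 60334.74
ΣP(Period 0)Q(Period 0) = 3046.06×12 + 2642.37×6 + 399.20×4 + 628.36×4 = 36552.72 + 15854.22 + 1596.8 + 2513.44 = 56517.18
link = 60334.74/56517.18 = 1.067547
Link Period 1→Period 2:
ΣP(Period 2)Q(Period 1) = 3836.86×12 + 3283.10×5 + 432.69×5 + 476.49×4 = 46042.32 + 16415.5 + 2163.45 + 1905.96 = 66527.23
ΣP(Period 1)Q(Period 1) = 3088.67×12 + 3221.03×5 + 478.41×5 + 507.72×4 = 37064.04 + 16105.15 + 2392.05 + 2030.88 = 57592.12
link = 66527.23/57592.12 = 1.155145
Chained index = 100 × 1.067547 × 1.155145 = 123.3171

123.32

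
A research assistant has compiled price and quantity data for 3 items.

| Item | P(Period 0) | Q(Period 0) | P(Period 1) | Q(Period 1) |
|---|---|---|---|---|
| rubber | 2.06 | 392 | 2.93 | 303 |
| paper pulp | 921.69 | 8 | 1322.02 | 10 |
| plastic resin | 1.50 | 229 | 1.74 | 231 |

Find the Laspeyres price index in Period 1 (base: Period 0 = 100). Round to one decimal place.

142.2

Laspeyres price index uses base-period quantities as weights.
ΣP(Period 1)·Q(Period 0) = 2.93×392 + 1322.02×8 + 1.74×229 = 1148.56 + 10576.16 + 398.46 = 12123.18
ΣP(Period 0)·Q(Period 0) = 2.06×392 + 921.69×8 + 1.50×229 = 807.52 + 7373.52 + 343.5 = 8524.54
Index = 12123.18 / 8524.54 × 100 = 142.2151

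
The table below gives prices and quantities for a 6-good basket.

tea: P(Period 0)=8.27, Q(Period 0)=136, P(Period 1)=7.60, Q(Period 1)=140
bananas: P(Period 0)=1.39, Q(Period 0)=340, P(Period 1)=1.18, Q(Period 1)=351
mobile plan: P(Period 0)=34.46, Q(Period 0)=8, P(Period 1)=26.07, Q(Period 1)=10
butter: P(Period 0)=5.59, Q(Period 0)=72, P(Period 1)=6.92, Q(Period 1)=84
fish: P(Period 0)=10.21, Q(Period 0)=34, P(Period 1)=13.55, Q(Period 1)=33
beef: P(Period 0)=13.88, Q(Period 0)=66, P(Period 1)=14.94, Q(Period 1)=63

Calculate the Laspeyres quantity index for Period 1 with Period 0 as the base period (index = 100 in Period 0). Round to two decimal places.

103.74

Laspeyres quantity index uses base-period prices as weights.
ΣP(Period 0)·Q(Period 1) = 8.27×140 + 1.39×351 + 34.46×10 + 5.59×84 + 10.21×33 + 13.88×63 = 1157.8 + 487.89 + 344.6 + 469.56 + 336.93 + 874.44 = 3671.22
ΣP(Period 0)·Q(Period 0) = 8.27×136 + 1.39×340 + 34.46×8 + 5.59×72 + 10.21×34 + 13.88×66 = 1124.72 + 472.6 + 275.68 + 402.48 + 347.14 + 916.08 = 3538.7
Index = 3671.22 / 3538.7 × 100 = 103.7449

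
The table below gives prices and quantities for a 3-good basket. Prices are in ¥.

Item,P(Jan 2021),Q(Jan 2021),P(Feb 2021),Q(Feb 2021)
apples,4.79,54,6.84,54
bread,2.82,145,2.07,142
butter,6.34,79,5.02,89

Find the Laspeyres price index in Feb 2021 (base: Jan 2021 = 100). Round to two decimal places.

Laspeyres price index uses base-period quantities as weights.
ΣP(Feb 2021)·Q(Jan 2021) = 6.84×54 + 2.07×145 + 5.02×79 = 369.36 + 300.15 + 396.58 = 1066.09
ΣP(Jan 2021)·Q(Jan 2021) = 4.79×54 + 2.82×145 + 6.34×79 = 258.66 + 408.9 + 500.86 = 1168.42
Index = 1066.09 / 1168.42 × 100 = 91.2420

91.24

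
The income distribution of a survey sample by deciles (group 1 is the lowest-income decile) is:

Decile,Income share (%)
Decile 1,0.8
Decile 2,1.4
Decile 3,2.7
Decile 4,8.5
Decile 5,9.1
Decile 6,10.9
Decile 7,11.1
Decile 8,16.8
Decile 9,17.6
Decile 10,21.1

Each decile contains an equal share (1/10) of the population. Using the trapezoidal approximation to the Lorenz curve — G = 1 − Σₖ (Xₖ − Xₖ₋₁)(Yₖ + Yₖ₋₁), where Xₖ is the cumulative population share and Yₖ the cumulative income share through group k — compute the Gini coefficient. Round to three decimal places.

0.376

Cumulative income shares Yₖ: 0.0080, 0.0220, 0.0490, 0.1340, 0.2250, 0.3340, 0.4450, 0.6130, 0.7890, 1.0000
Σ (Xₖ−Xₖ₋₁)(Yₖ+Yₖ₋₁) = (1/10)(0.0080+0.0000) + (1/10)(0.0220+0.0080) + (1/10)(0.0490+0.0220) + (1/10)(0.1340+0.0490) + (1/10)(0.2250+0.1340) + (1/10)(0.3340+0.2250) + (1/10)(0.4450+0.3340) + (1/10)(0.6130+0.4450) + (1/10)(0.7890+0.6130) + (1/10)(1.0000+0.7890)
  = 0.0008 + 0.0030 + 0.0071 + 0.0183 + 0.0359 + 0.0559 + 0.0779 + 0.1058 + 0.1402 + 0.1789 = 0.6238
G = 1 − 0.6238 = 0.3762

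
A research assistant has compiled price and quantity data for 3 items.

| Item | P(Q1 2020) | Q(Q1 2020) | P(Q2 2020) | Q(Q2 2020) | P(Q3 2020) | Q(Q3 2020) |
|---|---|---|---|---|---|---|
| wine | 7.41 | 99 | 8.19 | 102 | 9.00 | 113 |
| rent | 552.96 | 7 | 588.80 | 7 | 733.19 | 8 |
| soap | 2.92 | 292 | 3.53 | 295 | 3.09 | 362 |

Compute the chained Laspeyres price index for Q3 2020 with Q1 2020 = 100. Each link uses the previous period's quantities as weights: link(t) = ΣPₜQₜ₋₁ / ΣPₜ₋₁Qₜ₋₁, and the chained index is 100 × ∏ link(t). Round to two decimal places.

Link Q1 2020→Q2 2020:
ΣP(Q2 2020)Q(Q1 2020) = 8.19×99 + 588.80×7 + 3.53×292 = 810.81 + 4121.6 + 1030.76 = 5963.17
ΣP(Q1 2020)Q(Q1 2020) = 7.41×99 + 552.96×7 + 2.92×292 = 733.59 + 3870.72 + 852.64 = 5456.95
link = 5963.17/5456.95 = 1.092766
Link Q2 2020→Q3 2020:
ΣP(Q3 2020)Q(Q2 2020) = 9.00×102 + 733.19×7 + 3.09×295 = 918 + 5132.33 + 911.55 = 6961.88
ΣP(Q2 2020)Q(Q2 2020) = 8.19×102 + 588.80×7 + 3.53×295 = 835.38 + 4121.6 + 1041.35 = 5998.33
link = 6961.88/5998.33 = 1.160636
Chained index = 100 × 1.092766 × 1.160636 = 126.8304

126.83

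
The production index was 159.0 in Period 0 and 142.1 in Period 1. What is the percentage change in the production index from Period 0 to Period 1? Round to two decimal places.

-10.63%

Change = (142.1 − 159.0) / 159.0 × 100
       = -16.9 / 159.0 × 100 = -10.6289%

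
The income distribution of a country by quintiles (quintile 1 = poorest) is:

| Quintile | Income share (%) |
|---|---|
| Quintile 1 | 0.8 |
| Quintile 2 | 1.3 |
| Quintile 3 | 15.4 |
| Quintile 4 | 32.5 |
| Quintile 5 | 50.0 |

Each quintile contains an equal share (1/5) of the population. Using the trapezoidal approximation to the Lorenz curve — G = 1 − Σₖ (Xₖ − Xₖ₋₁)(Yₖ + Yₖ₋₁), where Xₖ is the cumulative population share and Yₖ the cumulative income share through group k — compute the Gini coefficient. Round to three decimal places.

0.518

Cumulative income shares Yₖ: 0.0080, 0.0210, 0.1750, 0.5000, 1.0000
Σ (Xₖ−Xₖ₋₁)(Yₖ+Yₖ₋₁) = (1/5)(0.0080+0.0000) + (1/5)(0.0210+0.0080) + (1/5)(0.1750+0.0210) + (1/5)(0.5000+0.1750) + (1/5)(1.0000+0.5000)
  = 0.0016 + 0.0058 + 0.0392 + 0.1350 + 0.3000 = 0.4816
G = 1 − 0.4816 = 0.5184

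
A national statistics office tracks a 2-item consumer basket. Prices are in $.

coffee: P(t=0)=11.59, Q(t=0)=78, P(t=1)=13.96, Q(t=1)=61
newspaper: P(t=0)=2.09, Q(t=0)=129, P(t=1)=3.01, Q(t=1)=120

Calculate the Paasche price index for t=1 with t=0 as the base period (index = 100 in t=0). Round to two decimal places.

126.62

Paasche price index uses current-period quantities as weights.
ΣP(t=1)·Q(t=1) = 13.96×61 + 3.01×120 = 851.56 + 361.2 = 1212.76
ΣP(t=0)·Q(t=1) = 11.59×61 + 2.09×120 = 706.99 + 250.8 = 957.79
Index = 1212.76 / 957.79 × 100 = 126.6207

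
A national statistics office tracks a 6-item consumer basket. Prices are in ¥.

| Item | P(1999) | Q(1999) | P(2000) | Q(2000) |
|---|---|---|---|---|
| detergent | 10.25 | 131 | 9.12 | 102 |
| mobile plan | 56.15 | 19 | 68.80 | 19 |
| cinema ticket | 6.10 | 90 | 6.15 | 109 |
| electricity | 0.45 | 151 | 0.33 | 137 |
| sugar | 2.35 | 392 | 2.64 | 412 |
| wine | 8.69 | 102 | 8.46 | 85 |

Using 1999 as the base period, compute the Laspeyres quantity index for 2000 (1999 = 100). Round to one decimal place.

94.0

Laspeyres quantity index uses base-period prices as weights.
ΣP(1999)·Q(2000) = 10.25×102 + 56.15×19 + 6.10×109 + 0.45×137 + 2.35×412 + 8.69×85 = 1045.5 + 1066.85 + 664.9 + 61.65 + 968.2 + 738.65 = 4545.75
ΣP(1999)·Q(1999) = 10.25×131 + 56.15×19 + 6.10×90 + 0.45×151 + 2.35×392 + 8.69×102 = 1342.75 + 1066.85 + 549 + 67.95 + 921.2 + 886.38 = 4834.13
Index = 4545.75 / 4834.13 × 100 = 94.0345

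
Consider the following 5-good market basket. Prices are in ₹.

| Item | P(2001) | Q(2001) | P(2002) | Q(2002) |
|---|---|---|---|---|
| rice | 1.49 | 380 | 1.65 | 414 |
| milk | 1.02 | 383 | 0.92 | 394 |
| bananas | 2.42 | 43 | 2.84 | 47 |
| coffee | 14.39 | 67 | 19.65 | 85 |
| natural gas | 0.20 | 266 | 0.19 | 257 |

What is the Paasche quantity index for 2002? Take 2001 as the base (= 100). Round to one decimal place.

117.4

Paasche quantity index uses current-period prices as weights.
ΣP(2002)·Q(2002) = 1.65×414 + 0.92×394 + 2.84×47 + 19.65×85 + 0.19×257 = 683.1 + 362.48 + 133.48 + 1670.25 + 48.83 = 2898.14
ΣP(2002)·Q(2001) = 1.65×380 + 0.92×383 + 2.84×43 + 19.65×67 + 0.19×266 = 627 + 352.36 + 122.12 + 1316.55 + 50.54 = 2468.57
Index = 2898.14 / 2468.57 × 100 = 117.4016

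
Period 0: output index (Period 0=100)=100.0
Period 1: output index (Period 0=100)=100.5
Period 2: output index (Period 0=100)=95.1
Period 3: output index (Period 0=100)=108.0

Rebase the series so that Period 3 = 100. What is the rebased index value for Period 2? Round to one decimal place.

88.1

Rebased(Period 2) = 95.1 / 108.0 × 100 = 88.0556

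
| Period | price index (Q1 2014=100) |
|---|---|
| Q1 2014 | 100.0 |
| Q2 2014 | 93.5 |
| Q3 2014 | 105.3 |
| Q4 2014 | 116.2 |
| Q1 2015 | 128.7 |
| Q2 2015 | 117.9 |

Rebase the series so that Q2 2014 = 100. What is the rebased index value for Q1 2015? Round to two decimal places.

137.65

Rebased(Q1 2015) = 128.7 / 93.5 × 100 = 137.6471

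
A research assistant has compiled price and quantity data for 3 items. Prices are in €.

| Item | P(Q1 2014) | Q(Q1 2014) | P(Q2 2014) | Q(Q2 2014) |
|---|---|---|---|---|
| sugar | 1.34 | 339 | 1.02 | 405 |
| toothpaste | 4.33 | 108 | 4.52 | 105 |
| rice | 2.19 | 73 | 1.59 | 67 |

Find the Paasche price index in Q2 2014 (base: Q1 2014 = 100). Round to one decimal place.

Paasche price index uses current-period quantities as weights.
ΣP(Q2 2014)·Q(Q2 2014) = 1.02×405 + 4.52×105 + 1.59×67 = 413.1 + 474.6 + 106.53 = 994.23
ΣP(Q1 2014)·Q(Q2 2014) = 1.34×405 + 4.33×105 + 2.19×67 = 542.7 + 454.65 + 146.73 = 1144.08
Index = 994.23 / 1144.08 × 100 = 86.9021

86.9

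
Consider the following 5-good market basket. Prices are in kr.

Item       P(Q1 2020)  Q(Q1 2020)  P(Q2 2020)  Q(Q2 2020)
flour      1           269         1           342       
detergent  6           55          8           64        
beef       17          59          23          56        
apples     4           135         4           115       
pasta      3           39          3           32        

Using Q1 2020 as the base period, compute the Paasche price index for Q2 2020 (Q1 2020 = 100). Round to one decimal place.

120.8

Paasche price index uses current-period quantities as weights.
ΣP(Q2 2020)·Q(Q2 2020) = 1×342 + 8×64 + 23×56 + 4×115 + 3×32 = 342 + 512 + 1288 + 460 + 96 = 2698
ΣP(Q1 2020)·Q(Q2 2020) = 1×342 + 6×64 + 17×56 + 4×115 + 3×32 = 342 + 384 + 952 + 460 + 96 = 2234
Index = 2698 / 2234 × 100 = 120.7699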